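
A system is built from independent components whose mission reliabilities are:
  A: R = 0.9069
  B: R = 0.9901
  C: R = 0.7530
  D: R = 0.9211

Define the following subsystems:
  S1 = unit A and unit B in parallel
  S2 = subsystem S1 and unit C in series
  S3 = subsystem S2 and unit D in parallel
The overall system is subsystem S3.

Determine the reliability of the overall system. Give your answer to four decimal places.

0.9805

Parallel (A and B): 1 − (1 − 0.906900)(1 − 0.990100) = 0.999078
Series ([0.999078] and C): 0.999078 × 0.753000 = 0.752306
Parallel ([0.752306] and D): 1 − (1 − 0.752306)(1 − 0.921100) = 0.9805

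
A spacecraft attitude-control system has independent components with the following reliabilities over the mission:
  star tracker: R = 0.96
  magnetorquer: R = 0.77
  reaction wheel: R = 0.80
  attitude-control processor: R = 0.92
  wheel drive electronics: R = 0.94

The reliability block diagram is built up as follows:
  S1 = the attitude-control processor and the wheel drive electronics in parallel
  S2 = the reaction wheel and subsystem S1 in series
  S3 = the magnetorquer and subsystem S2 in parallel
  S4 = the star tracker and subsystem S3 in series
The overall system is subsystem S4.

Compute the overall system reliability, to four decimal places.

0.9150

Parallel (attitude-control processor and wheel drive electronics): 1 − (1 − 0.920000)(1 − 0.940000) = 0.995200
Series (reaction wheel and [0.995200]): 0.800000 × 0.995200 = 0.796160
Parallel (magnetorquer and [0.796160]): 1 − (1 − 0.770000)(1 − 0.796160) = 0.953117
Series (star tracker and [0.953117]): 0.960000 × 0.953117 = 0.9150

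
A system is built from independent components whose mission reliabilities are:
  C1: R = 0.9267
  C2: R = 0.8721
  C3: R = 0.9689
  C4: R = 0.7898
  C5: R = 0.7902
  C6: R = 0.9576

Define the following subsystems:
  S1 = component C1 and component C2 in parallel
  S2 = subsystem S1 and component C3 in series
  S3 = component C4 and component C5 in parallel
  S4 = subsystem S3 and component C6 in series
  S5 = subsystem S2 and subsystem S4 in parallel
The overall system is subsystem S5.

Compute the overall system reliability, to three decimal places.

Parallel (C1 and C2): 1 − (1 − 0.92670)(1 − 0.87210) = 0.99062
Series ([0.99062] and C3): 0.99062 × 0.96890 = 0.95981
Parallel (C4 and C5): 1 − (1 − 0.78980)(1 − 0.79020) = 0.95590
Series ([0.95590] and C6): 0.95590 × 0.95760 = 0.91537
Parallel ([0.95981] and [0.91537]): 1 − (1 − 0.95981)(1 − 0.91537) = 0.997

0.997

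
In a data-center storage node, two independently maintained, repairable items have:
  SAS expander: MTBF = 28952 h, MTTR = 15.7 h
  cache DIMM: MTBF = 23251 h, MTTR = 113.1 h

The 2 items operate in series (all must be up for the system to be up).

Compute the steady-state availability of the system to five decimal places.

0.99462

A(SAS expander) = MTBF/(MTBF+MTTR) = 28952/(28952+15.7) = 0.999458
A(cache DIMM) = MTBF/(MTBF+MTTR) = 23251/(23251+113.1) = 0.995159
Series availability: 0.999458 × 0.995159 = 0.99462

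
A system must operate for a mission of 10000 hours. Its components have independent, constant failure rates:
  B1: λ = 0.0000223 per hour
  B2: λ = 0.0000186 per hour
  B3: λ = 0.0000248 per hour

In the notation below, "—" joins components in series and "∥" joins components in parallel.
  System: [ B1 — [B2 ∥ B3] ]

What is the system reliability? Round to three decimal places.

R(B1) = exp(−0.0000223 × 10000) = 0.80011
R(B2) = exp(−0.0000186 × 10000) = 0.83027
R(B3) = exp(−0.0000248 × 10000) = 0.78036
Parallel (B2 and B3): 1 − (1 − 0.83027)(1 − 0.78036) = 0.96272
Series (B1 and [0.96272]): 0.80011 × 0.96272 = 0.770

0.770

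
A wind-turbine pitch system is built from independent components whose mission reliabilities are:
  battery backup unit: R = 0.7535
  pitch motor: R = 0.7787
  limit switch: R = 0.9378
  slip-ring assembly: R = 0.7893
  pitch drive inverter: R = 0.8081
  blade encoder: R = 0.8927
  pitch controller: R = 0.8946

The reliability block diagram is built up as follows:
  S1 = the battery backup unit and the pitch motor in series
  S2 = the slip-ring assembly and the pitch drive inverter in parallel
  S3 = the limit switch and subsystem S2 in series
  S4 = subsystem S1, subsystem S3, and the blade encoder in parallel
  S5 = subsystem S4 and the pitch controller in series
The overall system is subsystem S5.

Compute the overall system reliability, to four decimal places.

Series (battery backup unit and pitch motor): 0.753500 × 0.778700 = 0.586750
Parallel (slip-ring assembly and pitch drive inverter): 1 − (1 − 0.789300)(1 − 0.808100) = 0.959567
Series (limit switch and [0.959567]): 0.937800 × 0.959567 = 0.899882
Parallel ([0.586750], [0.899882], and blade encoder): 1 − (1 − 0.586750)(1 − 0.899882)(1 − 0.892700) = 0.995561
Series ([0.995561] and pitch controller): 0.995561 × 0.894600 = 0.8906

0.8906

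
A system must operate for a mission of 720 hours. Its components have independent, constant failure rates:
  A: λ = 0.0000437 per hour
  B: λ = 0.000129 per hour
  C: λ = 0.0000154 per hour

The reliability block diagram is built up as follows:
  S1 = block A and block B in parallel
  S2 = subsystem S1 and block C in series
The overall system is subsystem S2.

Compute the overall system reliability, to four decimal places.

R(A) = exp(−0.0000437 × 720) = 0.969026
R(B) = exp(−0.000129 × 720) = 0.911303
R(C) = exp(−0.0000154 × 720) = 0.988973
Parallel (A and B): 1 − (1 − 0.969026)(1 − 0.911303) = 0.997253
Series ([0.997253] and C): 0.997253 × 0.988973 = 0.9863

0.9863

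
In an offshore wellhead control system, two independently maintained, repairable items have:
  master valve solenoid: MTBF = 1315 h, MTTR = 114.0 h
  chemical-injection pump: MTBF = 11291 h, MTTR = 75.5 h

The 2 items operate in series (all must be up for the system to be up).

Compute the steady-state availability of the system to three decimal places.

0.914

A(master valve solenoid) = MTBF/(MTBF+MTTR) = 1315/(1315+114.0) = 0.920224
A(chemical-injection pump) = MTBF/(MTBF+MTTR) = 11291/(11291+75.5) = 0.993358
Series availability: 0.920224 × 0.993358 = 0.914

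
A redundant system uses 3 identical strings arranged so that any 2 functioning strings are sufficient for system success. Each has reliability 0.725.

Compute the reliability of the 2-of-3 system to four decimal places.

0.8147

R = Σ_{i=2}^{3} C(3,i) p^i (1−p)^{3−i} with p = 0.725
C(3,2)·0.725^2·0.275^1 = 0.433641
C(3,3)·0.725^3·0.275^0 = 0.381078
Sum = 0.8147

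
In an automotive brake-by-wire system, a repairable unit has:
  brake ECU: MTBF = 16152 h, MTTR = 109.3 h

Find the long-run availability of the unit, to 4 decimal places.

0.9933

A(brake ECU) = MTBF/(MTBF+MTTR) = 16152/(16152+109.3) = 0.9933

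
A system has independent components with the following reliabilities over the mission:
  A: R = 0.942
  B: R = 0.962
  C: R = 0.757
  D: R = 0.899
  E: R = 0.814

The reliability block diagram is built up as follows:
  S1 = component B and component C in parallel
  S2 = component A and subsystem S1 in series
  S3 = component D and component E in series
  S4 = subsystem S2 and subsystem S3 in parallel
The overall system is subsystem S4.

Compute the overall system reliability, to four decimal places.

0.9821

Parallel (B and C): 1 − (1 − 0.962000)(1 − 0.757000) = 0.990766
Series (A and [0.990766]): 0.942000 × 0.990766 = 0.933302
Series (D and E): 0.899000 × 0.814000 = 0.731786
Parallel ([0.933302] and [0.731786]): 1 − (1 − 0.933302)(1 − 0.731786) = 0.9821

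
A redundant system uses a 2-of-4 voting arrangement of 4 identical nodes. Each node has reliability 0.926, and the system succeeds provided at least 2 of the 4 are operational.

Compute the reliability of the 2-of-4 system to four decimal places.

0.9985

R = Σ_{i=2}^{4} C(4,i) p^i (1−p)^{4−i} with p = 0.926
C(4,2)·0.926^2·0.074^2 = 0.028173
C(4,3)·0.926^3·0.074^1 = 0.235031
C(4,4)·0.926^4·0.074^0 = 0.735265
Sum = 0.9985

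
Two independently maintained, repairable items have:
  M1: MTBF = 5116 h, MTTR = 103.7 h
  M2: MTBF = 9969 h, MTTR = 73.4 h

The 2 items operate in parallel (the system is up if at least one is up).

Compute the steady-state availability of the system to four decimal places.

0.9999

A(M1) = MTBF/(MTBF+MTTR) = 5116/(5116+103.7) = 0.980133
A(M2) = MTBF/(MTBF+MTTR) = 9969/(9969+73.4) = 0.992691
Parallel availability: 1 − (1 − 0.980133)(1 − 0.992691) = 0.9999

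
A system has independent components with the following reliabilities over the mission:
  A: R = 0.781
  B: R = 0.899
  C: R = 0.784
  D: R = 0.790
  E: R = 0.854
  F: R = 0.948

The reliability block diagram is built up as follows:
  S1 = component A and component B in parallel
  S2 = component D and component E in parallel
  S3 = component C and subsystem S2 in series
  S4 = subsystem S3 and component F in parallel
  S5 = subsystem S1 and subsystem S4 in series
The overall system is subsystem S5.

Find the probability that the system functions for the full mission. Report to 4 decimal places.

0.9657

Parallel (A and B): 1 − (1 − 0.781000)(1 − 0.899000) = 0.977881
Parallel (D and E): 1 − (1 − 0.790000)(1 − 0.854000) = 0.969340
Series (C and [0.969340]): 0.784000 × 0.969340 = 0.759963
Parallel ([0.759963] and F): 1 − (1 − 0.759963)(1 − 0.948000) = 0.987518
Series ([0.977881] and [0.987518]): 0.977881 × 0.987518 = 0.9657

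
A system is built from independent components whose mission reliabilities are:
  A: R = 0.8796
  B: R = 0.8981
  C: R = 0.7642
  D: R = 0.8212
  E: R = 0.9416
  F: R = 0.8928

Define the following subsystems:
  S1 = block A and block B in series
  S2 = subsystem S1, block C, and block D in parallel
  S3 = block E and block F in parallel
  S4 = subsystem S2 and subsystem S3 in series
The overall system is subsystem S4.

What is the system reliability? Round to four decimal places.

Series (A and B): 0.879600 × 0.898100 = 0.789969
Parallel ([0.789969], C, and D): 1 − (1 − 0.789969)(1 − 0.764200)(1 − 0.821200) = 0.991145
Parallel (E and F): 1 − (1 − 0.941600)(1 − 0.892800) = 0.993740
Series ([0.991145] and [0.993740]): 0.991145 × 0.993740 = 0.9849

0.9849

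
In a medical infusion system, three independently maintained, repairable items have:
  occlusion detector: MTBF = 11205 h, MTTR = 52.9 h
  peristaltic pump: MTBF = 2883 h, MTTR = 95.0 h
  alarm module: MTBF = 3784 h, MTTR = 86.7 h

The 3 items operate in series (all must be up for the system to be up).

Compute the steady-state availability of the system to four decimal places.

0.9420

A(occlusion detector) = MTBF/(MTBF+MTTR) = 11205/(11205+52.9) = 0.995301
A(peristaltic pump) = MTBF/(MTBF+MTTR) = 2883/(2883+95.0) = 0.968099
A(alarm module) = MTBF/(MTBF+MTTR) = 3784/(3784+86.7) = 0.977601
Series availability: 0.995301 × 0.968099 × 0.977601 = 0.9420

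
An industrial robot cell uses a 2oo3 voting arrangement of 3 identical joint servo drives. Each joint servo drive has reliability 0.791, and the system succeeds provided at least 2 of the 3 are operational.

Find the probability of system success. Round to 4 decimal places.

R = Σ_{i=2}^{3} C(3,i) p^i (1−p)^{3−i} with p = 0.791
C(3,2)·0.791^2·0.209^1 = 0.392302
C(3,3)·0.791^3·0.209^0 = 0.494914
Sum = 0.8872

0.8872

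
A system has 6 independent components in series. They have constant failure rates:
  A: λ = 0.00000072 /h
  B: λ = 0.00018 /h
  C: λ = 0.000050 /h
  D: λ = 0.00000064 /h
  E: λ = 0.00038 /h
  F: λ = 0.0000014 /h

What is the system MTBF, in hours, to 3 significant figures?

Series of exponential components: λ_sys = Σ λ_i
λ_sys = 0.00000072 + 0.00018 + 0.000050 + 0.00000064 + 0.00038 + 0.0000014 = 6.1276e-04 /h
MTBF = 1 / λ_sys = 1630 h

1630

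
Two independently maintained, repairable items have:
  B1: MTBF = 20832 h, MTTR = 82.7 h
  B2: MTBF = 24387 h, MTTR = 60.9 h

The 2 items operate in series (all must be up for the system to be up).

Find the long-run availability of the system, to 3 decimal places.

A(B1) = MTBF/(MTBF+MTTR) = 20832/(20832+82.7) = 0.996046
A(B2) = MTBF/(MTBF+MTTR) = 24387/(24387+60.9) = 0.997509
Series availability: 0.996046 × 0.997509 = 0.994

0.994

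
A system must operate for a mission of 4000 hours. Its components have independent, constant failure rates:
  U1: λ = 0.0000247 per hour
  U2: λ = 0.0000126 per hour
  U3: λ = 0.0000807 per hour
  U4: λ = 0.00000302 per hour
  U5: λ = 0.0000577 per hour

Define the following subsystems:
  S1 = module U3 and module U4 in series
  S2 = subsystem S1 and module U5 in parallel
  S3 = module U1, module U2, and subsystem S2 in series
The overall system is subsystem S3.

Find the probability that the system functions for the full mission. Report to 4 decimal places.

0.8109

R(U1) = exp(−0.0000247 × 4000) = 0.905924
R(U2) = exp(−0.0000126 × 4000) = 0.950849
R(U3) = exp(−0.0000807 × 4000) = 0.724119
R(U4) = exp(−0.00000302 × 4000) = 0.987993
R(U5) = exp(−0.0000577 × 4000) = 0.793898
Series (U3 and U4): 0.724119 × 0.987993 = 0.715425
Parallel ([0.715425] and U5): 1 − (1 − 0.715425)(1 − 0.793898) = 0.941349
Series (U1, U2, and [0.941349]): 0.905924 × 0.950849 × 0.941349 = 0.8109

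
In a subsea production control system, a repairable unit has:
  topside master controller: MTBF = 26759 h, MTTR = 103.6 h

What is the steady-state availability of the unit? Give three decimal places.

0.996

A(topside master controller) = MTBF/(MTBF+MTTR) = 26759/(26759+103.6) = 0.996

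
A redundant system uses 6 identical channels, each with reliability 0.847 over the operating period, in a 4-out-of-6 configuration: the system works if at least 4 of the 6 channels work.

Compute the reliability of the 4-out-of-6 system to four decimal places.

R = Σ_{i=4}^{6} C(6,i) p^i (1−p)^{6−i} with p = 0.847
C(6,4)·0.847^4·0.153^2 = 0.180721
C(6,5)·0.847^5·0.153^1 = 0.400184
C(6,6)·0.847^6·0.153^0 = 0.369233
Sum = 0.9501

0.9501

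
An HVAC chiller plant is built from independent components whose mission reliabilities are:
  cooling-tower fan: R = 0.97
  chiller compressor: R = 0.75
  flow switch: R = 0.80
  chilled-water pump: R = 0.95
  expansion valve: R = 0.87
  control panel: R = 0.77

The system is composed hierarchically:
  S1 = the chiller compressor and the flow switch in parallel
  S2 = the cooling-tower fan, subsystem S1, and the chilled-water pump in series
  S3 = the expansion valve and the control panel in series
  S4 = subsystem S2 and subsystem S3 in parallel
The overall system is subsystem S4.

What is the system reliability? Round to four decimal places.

Parallel (chiller compressor and flow switch): 1 − (1 − 0.750000)(1 − 0.800000) = 0.950000
Series (cooling-tower fan, [0.950000], and chilled-water pump): 0.970000 × 0.950000 × 0.950000 = 0.875425
Series (expansion valve and control panel): 0.870000 × 0.770000 = 0.669900
Parallel ([0.875425] and [0.669900]): 1 − (1 − 0.875425)(1 − 0.669900) = 0.9589

0.9589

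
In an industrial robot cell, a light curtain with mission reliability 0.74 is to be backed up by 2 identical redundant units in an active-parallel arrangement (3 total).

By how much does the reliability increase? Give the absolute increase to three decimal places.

R_before = 0.74
R_after = 1 − (1 − 0.74)^3 = 0.982
ΔR = 0.982 − 0.74 = 0.242

0.242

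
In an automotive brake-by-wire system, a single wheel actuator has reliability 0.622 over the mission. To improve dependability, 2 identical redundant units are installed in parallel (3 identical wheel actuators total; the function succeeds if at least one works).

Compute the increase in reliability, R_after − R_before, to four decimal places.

0.3240

R_before = 0.622
R_after = 1 − (1 − 0.622)^3 = 0.9460
ΔR = 0.9460 − 0.622 = 0.3240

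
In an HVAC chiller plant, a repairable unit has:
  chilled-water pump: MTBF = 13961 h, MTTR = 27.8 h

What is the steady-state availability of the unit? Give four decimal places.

0.9980

A(chilled-water pump) = MTBF/(MTBF+MTTR) = 13961/(13961+27.8) = 0.9980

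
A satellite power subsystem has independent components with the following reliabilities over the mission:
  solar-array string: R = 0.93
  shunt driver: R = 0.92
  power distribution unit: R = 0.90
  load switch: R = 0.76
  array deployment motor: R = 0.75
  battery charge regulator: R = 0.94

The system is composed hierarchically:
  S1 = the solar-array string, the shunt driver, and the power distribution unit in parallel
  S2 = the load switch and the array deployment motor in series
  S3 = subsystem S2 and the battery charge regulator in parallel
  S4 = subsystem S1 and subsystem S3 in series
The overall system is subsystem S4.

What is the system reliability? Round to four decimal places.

0.9737

Parallel (solar-array string, shunt driver, and power distribution unit): 1 − (1 − 0.930000)(1 − 0.920000)(1 − 0.900000) = 0.999440
Series (load switch and array deployment motor): 0.760000 × 0.750000 = 0.570000
Parallel ([0.570000] and battery charge regulator): 1 − (1 − 0.570000)(1 − 0.940000) = 0.974200
Series ([0.999440] and [0.974200]): 0.999440 × 0.974200 = 0.9737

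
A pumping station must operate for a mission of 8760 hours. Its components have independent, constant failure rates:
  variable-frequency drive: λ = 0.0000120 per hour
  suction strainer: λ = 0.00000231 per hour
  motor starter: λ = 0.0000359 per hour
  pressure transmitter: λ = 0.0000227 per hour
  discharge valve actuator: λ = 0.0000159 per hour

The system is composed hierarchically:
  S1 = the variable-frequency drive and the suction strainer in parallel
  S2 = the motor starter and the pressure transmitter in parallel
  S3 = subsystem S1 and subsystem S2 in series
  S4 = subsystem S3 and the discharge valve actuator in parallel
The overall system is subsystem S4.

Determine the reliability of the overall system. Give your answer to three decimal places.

0.993

R(variable-frequency drive) = exp(−0.0000120 × 8760) = 0.90022
R(suction strainer) = exp(−0.00000231 × 8760) = 0.97997
R(motor starter) = exp(−0.0000359 × 8760) = 0.73017
R(pressure transmitter) = exp(−0.0000227 × 8760) = 0.81967
R(discharge valve actuator) = exp(−0.0000159 × 8760) = 0.86998
Parallel (variable-frequency drive and suction strainer): 1 − (1 − 0.90022)(1 − 0.97997) = 0.99800
Parallel (motor starter and pressure transmitter): 1 − (1 − 0.73017)(1 − 0.81967) = 0.95134
Series ([0.99800] and [0.95134]): 0.99800 × 0.95134 = 0.94944
Parallel ([0.94944] and discharge valve actuator): 1 − (1 − 0.94944)(1 − 0.86998) = 0.993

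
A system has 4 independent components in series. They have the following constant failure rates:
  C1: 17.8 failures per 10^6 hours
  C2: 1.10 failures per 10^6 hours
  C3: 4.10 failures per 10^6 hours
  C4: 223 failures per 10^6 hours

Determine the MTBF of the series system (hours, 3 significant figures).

4070

Series of exponential components: λ_sys = Σ λ_i
λ_sys = 0.0000178 + 0.00000110 + 0.00000410 + 0.000223 = 2.4600e-04 /h
MTBF = 1 / λ_sys = 4070 h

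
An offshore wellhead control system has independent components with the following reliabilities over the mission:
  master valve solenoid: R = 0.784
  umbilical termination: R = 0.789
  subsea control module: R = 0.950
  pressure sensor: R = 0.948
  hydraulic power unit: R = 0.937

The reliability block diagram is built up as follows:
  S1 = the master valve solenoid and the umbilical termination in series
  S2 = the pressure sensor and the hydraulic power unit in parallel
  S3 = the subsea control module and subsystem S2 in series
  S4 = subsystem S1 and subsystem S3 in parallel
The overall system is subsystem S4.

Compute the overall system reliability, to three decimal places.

0.980

Series (master valve solenoid and umbilical termination): 0.78400 × 0.78900 = 0.61858
Parallel (pressure sensor and hydraulic power unit): 1 − (1 − 0.94800)(1 − 0.93700) = 0.99672
Series (subsea control module and [0.99672]): 0.95000 × 0.99672 = 0.94688
Parallel ([0.61858] and [0.94688]): 1 − (1 − 0.61858)(1 − 0.94688) = 0.980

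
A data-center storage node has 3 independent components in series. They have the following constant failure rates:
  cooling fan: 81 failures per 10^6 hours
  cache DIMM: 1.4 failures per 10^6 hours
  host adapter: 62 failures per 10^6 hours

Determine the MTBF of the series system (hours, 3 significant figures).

Series of exponential components: λ_sys = Σ λ_i
λ_sys = 0.000081 + 0.0000014 + 0.000062 = 1.4440e-04 /h
MTBF = 1 / λ_sys = 6930 h

6930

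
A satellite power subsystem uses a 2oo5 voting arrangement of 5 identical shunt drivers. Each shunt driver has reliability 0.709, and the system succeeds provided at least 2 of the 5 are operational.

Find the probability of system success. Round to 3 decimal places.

R = Σ_{i=2}^{5} C(5,i) p^i (1−p)^{5−i} with p = 0.709
C(5,2)·0.709^2·0.291^3 = 0.12387
C(5,3)·0.709^3·0.291^2 = 0.30180
C(5,4)·0.709^4·0.291^1 = 0.36766
C(5,5)·0.709^5·0.291^0 = 0.17916
Sum = 0.972

0.972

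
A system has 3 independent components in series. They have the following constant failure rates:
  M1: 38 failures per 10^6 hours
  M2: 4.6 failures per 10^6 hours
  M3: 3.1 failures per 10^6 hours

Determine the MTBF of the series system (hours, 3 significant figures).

21900

Series of exponential components: λ_sys = Σ λ_i
λ_sys = 0.000038 + 0.0000046 + 0.0000031 = 4.5700e-05 /h
MTBF = 1 / λ_sys = 21900 h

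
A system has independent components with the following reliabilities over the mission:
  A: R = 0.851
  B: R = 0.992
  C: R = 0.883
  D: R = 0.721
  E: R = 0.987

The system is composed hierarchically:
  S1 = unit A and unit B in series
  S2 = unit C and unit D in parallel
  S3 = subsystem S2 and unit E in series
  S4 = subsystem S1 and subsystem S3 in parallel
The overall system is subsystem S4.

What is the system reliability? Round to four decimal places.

Series (A and B): 0.851000 × 0.992000 = 0.844192
Parallel (C and D): 1 − (1 − 0.883000)(1 − 0.721000) = 0.967357
Series ([0.967357] and E): 0.967357 × 0.987000 = 0.954781
Parallel ([0.844192] and [0.954781]): 1 − (1 − 0.844192)(1 − 0.954781) = 0.9930

0.9930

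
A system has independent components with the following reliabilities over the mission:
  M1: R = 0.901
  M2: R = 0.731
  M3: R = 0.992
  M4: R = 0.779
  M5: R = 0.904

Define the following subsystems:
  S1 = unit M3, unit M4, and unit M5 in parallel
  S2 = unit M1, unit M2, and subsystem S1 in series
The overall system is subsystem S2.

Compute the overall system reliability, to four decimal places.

Parallel (M3, M4, and M5): 1 − (1 − 0.992000)(1 − 0.779000)(1 − 0.904000) = 0.999830
Series (M1, M2, and [0.999830]): 0.901000 × 0.731000 × 0.999830 = 0.6585

0.6585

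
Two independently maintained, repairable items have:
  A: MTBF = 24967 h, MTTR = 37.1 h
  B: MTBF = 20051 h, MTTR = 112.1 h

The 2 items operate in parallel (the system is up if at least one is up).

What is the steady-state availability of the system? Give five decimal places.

0.99999

A(A) = MTBF/(MTBF+MTTR) = 24967/(24967+37.1) = 0.998516
A(B) = MTBF/(MTBF+MTTR) = 20051/(20051+112.1) = 0.994440
Parallel availability: 1 − (1 − 0.998516)(1 − 0.994440) = 0.99999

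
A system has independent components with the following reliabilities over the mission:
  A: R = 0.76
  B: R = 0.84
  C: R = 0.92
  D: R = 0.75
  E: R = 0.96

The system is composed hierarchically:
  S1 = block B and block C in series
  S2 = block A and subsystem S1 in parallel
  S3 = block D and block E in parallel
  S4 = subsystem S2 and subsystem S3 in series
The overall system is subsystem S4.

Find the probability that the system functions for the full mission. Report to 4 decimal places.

Series (B and C): 0.840000 × 0.920000 = 0.772800
Parallel (A and [0.772800]): 1 − (1 − 0.760000)(1 − 0.772800) = 0.945472
Parallel (D and E): 1 − (1 − 0.750000)(1 − 0.960000) = 0.990000
Series ([0.945472] and [0.990000]): 0.945472 × 0.990000 = 0.9360

0.9360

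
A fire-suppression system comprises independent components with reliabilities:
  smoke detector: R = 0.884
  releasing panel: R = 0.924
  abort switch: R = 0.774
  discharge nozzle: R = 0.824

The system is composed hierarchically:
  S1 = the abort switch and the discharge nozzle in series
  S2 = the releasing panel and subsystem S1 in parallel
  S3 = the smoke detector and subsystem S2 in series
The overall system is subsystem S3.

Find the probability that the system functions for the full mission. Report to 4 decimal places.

Series (abort switch and discharge nozzle): 0.774000 × 0.824000 = 0.637776
Parallel (releasing panel and [0.637776]): 1 − (1 − 0.924000)(1 − 0.637776) = 0.972471
Series (smoke detector and [0.972471]): 0.884000 × 0.972471 = 0.8597

0.8597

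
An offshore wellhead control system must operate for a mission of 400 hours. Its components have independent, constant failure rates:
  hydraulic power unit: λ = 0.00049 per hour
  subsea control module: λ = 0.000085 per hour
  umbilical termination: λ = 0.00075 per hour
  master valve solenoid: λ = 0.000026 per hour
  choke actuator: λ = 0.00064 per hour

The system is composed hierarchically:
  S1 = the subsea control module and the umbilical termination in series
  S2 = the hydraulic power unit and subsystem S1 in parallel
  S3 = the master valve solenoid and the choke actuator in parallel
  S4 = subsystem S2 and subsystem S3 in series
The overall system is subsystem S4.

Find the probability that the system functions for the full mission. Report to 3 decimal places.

R(hydraulic power unit) = exp(−0.00049 × 400) = 0.82201
R(subsea control module) = exp(−0.000085 × 400) = 0.96657
R(umbilical termination) = exp(−0.00075 × 400) = 0.74082
R(master valve solenoid) = exp(−0.000026 × 400) = 0.98965
R(choke actuator) = exp(−0.00064 × 400) = 0.77414
Series (subsea control module and umbilical termination): 0.96657 × 0.74082 = 0.71605
Parallel (hydraulic power unit and [0.71605]): 1 − (1 − 0.82201)(1 − 0.71605) = 0.94946
Parallel (master valve solenoid and choke actuator): 1 − (1 − 0.98965)(1 − 0.77414) = 0.99766
Series ([0.94946] and [0.99766]): 0.94946 × 0.99766 = 0.947

0.947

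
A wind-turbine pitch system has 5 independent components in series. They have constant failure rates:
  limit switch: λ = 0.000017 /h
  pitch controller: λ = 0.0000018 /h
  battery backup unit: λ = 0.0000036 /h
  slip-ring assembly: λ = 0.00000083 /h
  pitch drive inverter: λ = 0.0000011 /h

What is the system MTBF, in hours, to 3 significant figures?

Series of exponential components: λ_sys = Σ λ_i
λ_sys = 0.000017 + 0.0000018 + 0.0000036 + 0.00000083 + 0.0000011 = 2.4330e-05 /h
MTBF = 1 / λ_sys = 41100 h

41100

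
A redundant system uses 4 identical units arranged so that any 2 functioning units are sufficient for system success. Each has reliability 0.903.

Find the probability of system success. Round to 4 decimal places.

R = Σ_{i=2}^{4} C(4,i) p^i (1−p)^{4−i} with p = 0.903
C(4,2)·0.903^2·0.097^2 = 0.046033
C(4,3)·0.903^3·0.097^1 = 0.285690
C(4,4)·0.903^4·0.097^0 = 0.664892
Sum = 0.9966

0.9966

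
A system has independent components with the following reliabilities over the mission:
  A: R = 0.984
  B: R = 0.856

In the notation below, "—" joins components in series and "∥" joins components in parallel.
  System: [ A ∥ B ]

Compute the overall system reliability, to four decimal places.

0.9977

Parallel (A and B): 1 − (1 − 0.984000)(1 − 0.856000) = 0.9977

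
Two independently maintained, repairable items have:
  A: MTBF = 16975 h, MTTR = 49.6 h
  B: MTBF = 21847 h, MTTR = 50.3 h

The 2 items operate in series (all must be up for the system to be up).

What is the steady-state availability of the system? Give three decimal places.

A(A) = MTBF/(MTBF+MTTR) = 16975/(16975+49.6) = 0.997087
A(B) = MTBF/(MTBF+MTTR) = 21847/(21847+50.3) = 0.997703
Series availability: 0.997087 × 0.997703 = 0.995

0.995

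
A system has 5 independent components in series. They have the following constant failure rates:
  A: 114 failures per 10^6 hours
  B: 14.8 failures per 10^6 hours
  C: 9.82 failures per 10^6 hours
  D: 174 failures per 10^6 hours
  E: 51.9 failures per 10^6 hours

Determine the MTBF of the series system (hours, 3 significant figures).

Series of exponential components: λ_sys = Σ λ_i
λ_sys = 0.000114 + 0.0000148 + 0.00000982 + 0.000174 + 0.0000519 = 3.6452e-04 /h
MTBF = 1 / λ_sys = 2740 h

2740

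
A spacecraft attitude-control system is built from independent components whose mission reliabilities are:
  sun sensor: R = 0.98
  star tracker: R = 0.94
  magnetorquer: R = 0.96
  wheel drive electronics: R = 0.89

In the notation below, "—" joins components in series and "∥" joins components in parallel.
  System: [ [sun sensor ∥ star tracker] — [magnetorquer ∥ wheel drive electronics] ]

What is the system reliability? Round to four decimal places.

Parallel (sun sensor and star tracker): 1 − (1 − 0.980000)(1 − 0.940000) = 0.998800
Parallel (magnetorquer and wheel drive electronics): 1 − (1 − 0.960000)(1 − 0.890000) = 0.995600
Series ([0.998800] and [0.995600]): 0.998800 × 0.995600 = 0.9944

0.9944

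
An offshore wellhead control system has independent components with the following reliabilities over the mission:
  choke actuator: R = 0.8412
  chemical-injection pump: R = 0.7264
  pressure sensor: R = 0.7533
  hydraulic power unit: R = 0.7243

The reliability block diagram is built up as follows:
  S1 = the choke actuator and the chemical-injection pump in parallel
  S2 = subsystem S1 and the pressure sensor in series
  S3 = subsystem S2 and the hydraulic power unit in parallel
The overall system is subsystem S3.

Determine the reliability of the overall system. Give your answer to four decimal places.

0.9230

Parallel (choke actuator and chemical-injection pump): 1 − (1 − 0.841200)(1 − 0.726400) = 0.956552
Series ([0.956552] and pressure sensor): 0.956552 × 0.753300 = 0.720571
Parallel ([0.720571] and hydraulic power unit): 1 − (1 − 0.720571)(1 − 0.724300) = 0.9230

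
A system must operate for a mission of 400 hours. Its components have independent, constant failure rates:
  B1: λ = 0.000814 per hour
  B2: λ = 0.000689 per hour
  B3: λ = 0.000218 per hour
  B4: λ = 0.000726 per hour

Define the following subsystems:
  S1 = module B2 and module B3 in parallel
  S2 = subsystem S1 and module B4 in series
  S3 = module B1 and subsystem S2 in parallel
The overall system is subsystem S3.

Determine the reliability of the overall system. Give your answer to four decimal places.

0.9258

R(B1) = exp(−0.000814 × 400) = 0.722094
R(B2) = exp(−0.000689 × 400) = 0.759117
R(B3) = exp(−0.000218 × 400) = 0.916494
R(B4) = exp(−0.000726 × 400) = 0.747964
Parallel (B2 and B3): 1 − (1 − 0.759117)(1 − 0.916494) = 0.979885
Series ([0.979885] and B4): 0.979885 × 0.747964 = 0.732919
Parallel (B1 and [0.732919]): 1 − (1 − 0.722094)(1 − 0.732919) = 0.9258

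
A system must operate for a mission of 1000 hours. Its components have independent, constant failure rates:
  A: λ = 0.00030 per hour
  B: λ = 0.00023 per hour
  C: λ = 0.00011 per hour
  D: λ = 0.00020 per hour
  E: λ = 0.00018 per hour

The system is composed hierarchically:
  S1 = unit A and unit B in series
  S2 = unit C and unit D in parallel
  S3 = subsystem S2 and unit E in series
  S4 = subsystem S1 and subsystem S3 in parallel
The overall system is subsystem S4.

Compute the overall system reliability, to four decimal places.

0.9257

R(A) = exp(−0.00030 × 1000) = 0.740818
R(B) = exp(−0.00023 × 1000) = 0.794534
R(C) = exp(−0.00011 × 1000) = 0.895834
R(D) = exp(−0.00020 × 1000) = 0.818731
R(E) = exp(−0.00018 × 1000) = 0.835270
Series (A and B): 0.740818 × 0.794534 = 0.588605
Parallel (C and D): 1 − (1 − 0.895834)(1 − 0.818731) = 0.981118
Series ([0.981118] and E): 0.981118 × 0.835270 = 0.819498
Parallel ([0.588605] and [0.819498]): 1 − (1 − 0.588605)(1 − 0.819498) = 0.9257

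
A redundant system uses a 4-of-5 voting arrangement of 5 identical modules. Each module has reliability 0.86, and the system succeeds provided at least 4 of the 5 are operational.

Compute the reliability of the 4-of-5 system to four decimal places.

0.8533

R = Σ_{i=4}^{5} C(5,i) p^i (1−p)^{5−i} with p = 0.86
C(5,4)·0.86^4·0.14^1 = 0.382906
C(5,5)·0.86^5·0.14^0 = 0.470427
Sum = 0.8533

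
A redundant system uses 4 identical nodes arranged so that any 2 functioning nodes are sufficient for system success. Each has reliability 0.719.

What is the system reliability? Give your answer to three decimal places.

0.930

R = Σ_{i=2}^{4} C(4,i) p^i (1−p)^{4−i} with p = 0.719
C(4,2)·0.719^2·0.281^2 = 0.24492
C(4,3)·0.719^3·0.281^1 = 0.41779
C(4,4)·0.719^4·0.281^0 = 0.26725
Sum = 0.930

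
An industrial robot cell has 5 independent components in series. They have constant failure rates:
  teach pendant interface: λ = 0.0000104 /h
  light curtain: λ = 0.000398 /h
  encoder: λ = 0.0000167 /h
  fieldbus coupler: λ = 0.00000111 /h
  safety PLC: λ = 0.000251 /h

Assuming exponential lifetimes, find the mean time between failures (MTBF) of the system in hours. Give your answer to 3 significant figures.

Series of exponential components: λ_sys = Σ λ_i
λ_sys = 0.0000104 + 0.000398 + 0.0000167 + 0.00000111 + 0.000251 = 6.7721e-04 /h
MTBF = 1 / λ_sys = 1480 h

1480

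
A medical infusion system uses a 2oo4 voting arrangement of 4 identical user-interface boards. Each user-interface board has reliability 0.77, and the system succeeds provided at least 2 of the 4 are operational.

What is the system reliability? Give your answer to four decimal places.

0.9597

R = Σ_{i=2}^{4} C(4,i) p^i (1−p)^{4−i} with p = 0.77
C(4,2)·0.77^2·0.23^2 = 0.188186
C(4,3)·0.77^3·0.23^1 = 0.420010
C(4,4)·0.77^4·0.23^0 = 0.351530
Sum = 0.9597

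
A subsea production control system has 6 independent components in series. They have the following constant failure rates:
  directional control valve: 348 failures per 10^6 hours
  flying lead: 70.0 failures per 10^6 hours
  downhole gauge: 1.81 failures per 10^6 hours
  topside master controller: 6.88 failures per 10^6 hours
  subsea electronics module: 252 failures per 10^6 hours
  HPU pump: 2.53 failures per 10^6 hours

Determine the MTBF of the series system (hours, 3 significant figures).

Series of exponential components: λ_sys = Σ λ_i
λ_sys = 0.000348 + 0.0000700 + 0.00000181 + 0.00000688 + 0.000252 + 0.00000253 = 6.8122e-04 /h
MTBF = 1 / λ_sys = 1470 h

1470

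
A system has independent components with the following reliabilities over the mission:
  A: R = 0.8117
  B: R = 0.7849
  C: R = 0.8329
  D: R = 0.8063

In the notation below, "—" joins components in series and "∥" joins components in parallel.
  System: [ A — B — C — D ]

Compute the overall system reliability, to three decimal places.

0.428

Series (A, B, C, and D): 0.81170 × 0.78490 × 0.83290 × 0.80630 = 0.428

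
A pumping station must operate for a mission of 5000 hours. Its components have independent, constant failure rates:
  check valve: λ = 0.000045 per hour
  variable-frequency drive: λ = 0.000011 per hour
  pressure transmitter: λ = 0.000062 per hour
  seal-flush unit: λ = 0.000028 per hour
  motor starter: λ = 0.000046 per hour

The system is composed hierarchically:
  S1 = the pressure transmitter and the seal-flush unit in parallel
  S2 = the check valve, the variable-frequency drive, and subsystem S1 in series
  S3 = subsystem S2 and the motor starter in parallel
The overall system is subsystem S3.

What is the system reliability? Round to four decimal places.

R(check valve) = exp(−0.000045 × 5000) = 0.798516
R(variable-frequency drive) = exp(−0.000011 × 5000) = 0.946485
R(pressure transmitter) = exp(−0.000062 × 5000) = 0.733447
R(seal-flush unit) = exp(−0.000028 × 5000) = 0.869358
R(motor starter) = exp(−0.000046 × 5000) = 0.794534
Parallel (pressure transmitter and seal-flush unit): 1 − (1 − 0.733447)(1 − 0.869358) = 0.965177
Series (check valve, variable-frequency drive, and [0.965177]): 0.798516 × 0.946485 × 0.965177 = 0.729465
Parallel ([0.729465] and motor starter): 1 − (1 − 0.729465)(1 − 0.794534) = 0.9444

0.9444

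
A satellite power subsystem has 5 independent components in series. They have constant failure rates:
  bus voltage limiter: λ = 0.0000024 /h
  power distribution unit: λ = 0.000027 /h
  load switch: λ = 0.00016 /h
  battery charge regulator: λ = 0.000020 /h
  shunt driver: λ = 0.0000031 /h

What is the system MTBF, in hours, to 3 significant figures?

4710

Series of exponential components: λ_sys = Σ λ_i
λ_sys = 0.0000024 + 0.000027 + 0.00016 + 0.000020 + 0.0000031 = 2.1250e-04 /h
MTBF = 1 / λ_sys = 4710 h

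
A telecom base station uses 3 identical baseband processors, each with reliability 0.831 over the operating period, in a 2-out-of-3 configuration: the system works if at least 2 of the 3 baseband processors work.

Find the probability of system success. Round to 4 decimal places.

R = Σ_{i=2}^{3} C(3,i) p^i (1−p)^{3−i} with p = 0.831
C(3,2)·0.831^2·0.169^1 = 0.350114
C(3,3)·0.831^3·0.169^0 = 0.573856
Sum = 0.9240

0.9240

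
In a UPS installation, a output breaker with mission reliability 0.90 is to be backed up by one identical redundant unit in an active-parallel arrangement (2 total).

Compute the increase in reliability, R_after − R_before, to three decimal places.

0.090

R_before = 0.90
R_after = 1 − (1 − 0.90)^2 = 0.990
ΔR = 0.990 − 0.90 = 0.090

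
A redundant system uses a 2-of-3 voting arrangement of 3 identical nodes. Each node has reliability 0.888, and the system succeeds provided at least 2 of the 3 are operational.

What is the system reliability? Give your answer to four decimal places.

0.9652

R = Σ_{i=2}^{3} C(3,i) p^i (1−p)^{3−i} with p = 0.888
C(3,2)·0.888^2·0.112^1 = 0.264951
C(3,3)·0.888^3·0.112^0 = 0.700227
Sum = 0.9652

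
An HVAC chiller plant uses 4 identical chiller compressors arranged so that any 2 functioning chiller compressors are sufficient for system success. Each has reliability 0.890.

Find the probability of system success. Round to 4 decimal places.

0.9951

R = Σ_{i=2}^{4} C(4,i) p^i (1−p)^{4−i} with p = 0.890
C(4,2)·0.890^2·0.110^2 = 0.057506
C(4,3)·0.890^3·0.110^1 = 0.310186
C(4,4)·0.890^4·0.110^0 = 0.627422
Sum = 0.9951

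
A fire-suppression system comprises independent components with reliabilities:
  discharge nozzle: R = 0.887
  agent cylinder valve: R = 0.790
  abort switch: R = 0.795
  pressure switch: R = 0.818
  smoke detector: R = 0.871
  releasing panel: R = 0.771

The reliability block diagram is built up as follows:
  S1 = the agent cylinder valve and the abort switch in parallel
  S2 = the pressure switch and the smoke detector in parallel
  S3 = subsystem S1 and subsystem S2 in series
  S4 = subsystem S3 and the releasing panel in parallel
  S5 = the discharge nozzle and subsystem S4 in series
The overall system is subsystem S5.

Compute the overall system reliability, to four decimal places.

Parallel (agent cylinder valve and abort switch): 1 − (1 − 0.790000)(1 − 0.795000) = 0.956950
Parallel (pressure switch and smoke detector): 1 − (1 − 0.818000)(1 − 0.871000) = 0.976522
Series ([0.956950] and [0.976522]): 0.956950 × 0.976522 = 0.934483
Parallel ([0.934483] and releasing panel): 1 − (1 − 0.934483)(1 − 0.771000) = 0.984997
Series (discharge nozzle and [0.984997]): 0.887000 × 0.984997 = 0.8737

0.8737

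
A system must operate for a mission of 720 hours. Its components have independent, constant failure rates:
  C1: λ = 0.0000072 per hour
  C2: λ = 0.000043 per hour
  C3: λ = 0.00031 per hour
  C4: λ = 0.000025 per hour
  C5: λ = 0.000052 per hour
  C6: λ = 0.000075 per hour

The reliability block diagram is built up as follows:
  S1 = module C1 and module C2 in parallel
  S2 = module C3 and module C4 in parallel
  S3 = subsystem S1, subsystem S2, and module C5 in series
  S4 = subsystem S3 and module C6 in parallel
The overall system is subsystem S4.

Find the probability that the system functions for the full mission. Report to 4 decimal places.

R(C1) = exp(−0.0000072 × 720) = 0.994829
R(C2) = exp(−0.000043 × 720) = 0.969514
R(C3) = exp(−0.00031 × 720) = 0.799955
R(C4) = exp(−0.000025 × 720) = 0.982161
R(C5) = exp(−0.000052 × 720) = 0.963252
R(C6) = exp(−0.000075 × 720) = 0.947432
Parallel (C1 and C2): 1 − (1 − 0.994829)(1 − 0.969514) = 0.999842
Parallel (C3 and C4): 1 − (1 − 0.799955)(1 − 0.982161) = 0.996431
Series ([0.999842], [0.996431], and C5): 0.999842 × 0.996431 × 0.963252 = 0.959663
Parallel ([0.959663] and C6): 1 − (1 − 0.959663)(1 − 0.947432) = 0.9979

0.9979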